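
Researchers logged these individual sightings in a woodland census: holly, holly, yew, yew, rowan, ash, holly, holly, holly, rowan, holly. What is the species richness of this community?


Total individuals logged = 11
Distinct species (count of individuals): holly (6), yew (2), rowan (2), ash (1)
Species richness = number of distinct species = 4

4


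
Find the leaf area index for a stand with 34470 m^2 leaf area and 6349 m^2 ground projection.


LAI = 34470 / 6349 = 5.4292 ≈ 5.43

5.43


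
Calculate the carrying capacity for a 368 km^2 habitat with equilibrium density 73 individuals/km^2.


K = 73 * 368 = 26864 individuals

26864 individuals


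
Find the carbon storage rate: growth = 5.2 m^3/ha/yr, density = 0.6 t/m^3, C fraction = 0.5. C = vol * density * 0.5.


C = 5.2 * 0.6 * 0.5 = 1.56 t C/ha/yr

1.56 t C/ha/yr


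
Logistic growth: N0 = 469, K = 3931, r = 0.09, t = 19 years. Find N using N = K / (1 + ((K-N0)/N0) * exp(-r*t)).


(K - N0)/N0 = (3931 - 469)/469 = 3462/469 = 7.38166
r*t = 0.09 * 19 = 1.71; exp(-1.71) = 0.180866
7.38166 * 0.180866 = 1.33509
1 + 1.33509 = 2.33509
N = 3931 / 2.33509 = 1683.45 ≈ 1683

1683


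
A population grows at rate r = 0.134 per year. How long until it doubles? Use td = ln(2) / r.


td = ln(2) / 0.134 = 0.693147 / 0.134 = 5.17274 ≈ 5.2 years

5.2 years


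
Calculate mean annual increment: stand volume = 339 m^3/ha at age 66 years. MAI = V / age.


MAI = 339 / 66 = 5.1364 ≈ 5.14 m^3/ha/yr

5.14 m^3/ha/yr


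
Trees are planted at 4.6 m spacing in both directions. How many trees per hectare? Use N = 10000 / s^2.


N = 10000 / 4.6^2 = 10000 / 21.16 = 472.590 ≈ 473 trees/ha

473 trees/ha


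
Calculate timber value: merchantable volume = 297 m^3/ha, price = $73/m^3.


Value = 297 * 73 = $21681/ha

$21681/ha


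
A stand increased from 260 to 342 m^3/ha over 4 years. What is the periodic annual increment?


PAI = (V2 - V1) / period = (342 - 260) / 4 = 82 / 4 = 20.50 m^3/ha/yr

20.50 m^3/ha/yr


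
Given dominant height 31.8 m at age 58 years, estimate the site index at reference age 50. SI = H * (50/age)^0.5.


50/58 = 0.862069
(0.862069)^0.5 = 0.928477
SI = 31.8 * 0.928477 = 29.5256 ≈ 29.5 m

29.5 m


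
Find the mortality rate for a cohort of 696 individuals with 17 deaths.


Mortality rate = 17 / 696 = 0.024425 ≈ 0.0244

0.0244


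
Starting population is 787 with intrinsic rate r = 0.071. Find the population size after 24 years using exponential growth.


r*t = 0.071 * 24 = 1.704
exp(1.704) = 5.49589
N = 787 * 5.49589 = 4325.27 ≈ 4325

4325


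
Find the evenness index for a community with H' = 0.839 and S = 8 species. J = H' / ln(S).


ln(8) = 2.07944
J = H' / ln(S) = 0.839 / 2.07944 = 0.403474 ≈ 0.4035

0.4035


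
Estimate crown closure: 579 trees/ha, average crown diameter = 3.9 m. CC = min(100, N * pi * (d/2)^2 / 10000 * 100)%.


(d/2)^2 = (3.9/2)^2 = 1.95^2 = 3.8025
Crown area = 3.141593 * 3.8025 = 11.9459 m^2
N * area / 10000 * 100 = 579 * 11.9459 / 10000 * 100 = 69.1668
CC = min(100, 69.1668) = 69.1668 ≈ 69.2%

69.2%


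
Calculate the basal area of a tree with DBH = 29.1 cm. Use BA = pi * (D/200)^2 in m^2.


D/200 = 29.1/200 = 0.1455 m
(D/200)^2 = 0.1455^2 = 0.02117025
BA = 3.141593 * 0.02117025 = 0.0665083 ≈ 0.0665 m^2

0.0665 m^2


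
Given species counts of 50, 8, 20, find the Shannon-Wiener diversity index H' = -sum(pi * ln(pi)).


Total N = 50 + 8 + 20 = 78
Per-species terms:
  p = 50/78 = 0.641026; ln(p) = -0.444685; p*ln(p) = 0.641026 * (-0.444685) = -0.285055
  p = 8/78 = 0.102564; ln(p) = -2.277268; p*ln(p) = 0.102564 * (-2.277268) = -0.233566
  p = 20/78 = 0.256410; ln(p) = -1.360978; p*ln(p) = 0.256410 * (-1.360978) = -0.348968
sum(p*ln(p)) = (-0.285055) + (-0.233566) + (-0.348968) = -0.867589
H' = -(-0.867589) = 0.867589 ≈ 0.8676

0.8676


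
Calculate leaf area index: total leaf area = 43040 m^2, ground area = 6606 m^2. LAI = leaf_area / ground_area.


LAI = 43040 / 6606 = 6.5153 ≈ 6.52

6.52


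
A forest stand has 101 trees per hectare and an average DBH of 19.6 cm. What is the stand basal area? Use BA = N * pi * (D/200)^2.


(D/200)^2 = (19.6/200)^2 = 0.098^2 = 0.009604
Individual BA = 3.141593 * 0.009604 = 0.0301719 m^2
Stand BA = 101 * 0.0301719 = 3.04736 ≈ 3.05 m^2/ha

3.05 m^2/ha


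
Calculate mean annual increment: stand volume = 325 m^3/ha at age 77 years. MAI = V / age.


MAI = 325 / 77 = 4.2208 ≈ 4.22 m^3/ha/yr

4.22 m^3/ha/yr


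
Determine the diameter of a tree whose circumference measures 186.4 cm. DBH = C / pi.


DBH = C / pi = 186.4 / 3.141593 = 59.3330 ≈ 59.33 cm

59.33 cm


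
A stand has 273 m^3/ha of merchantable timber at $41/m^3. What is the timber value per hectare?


Value = 273 * 41 = $11193/ha

$11193/ha


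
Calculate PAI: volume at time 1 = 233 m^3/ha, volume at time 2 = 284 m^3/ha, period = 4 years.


PAI = (V2 - V1) / period = (284 - 233) / 4 = 51 / 4 = 12.75 m^3/ha/yr

12.75 m^3/ha/yr


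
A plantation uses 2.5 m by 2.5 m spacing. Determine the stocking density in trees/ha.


N = 10000 / 2.5^2 = 10000 / 6.25 = 1600.00 ≈ 1600 trees/ha

1600 trees/ha


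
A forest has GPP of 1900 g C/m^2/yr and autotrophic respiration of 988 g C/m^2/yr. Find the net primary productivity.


NPP = GPP - Ra = 1900 - 988 = 912 g C/m^2/yr

912 g C/m^2/yr


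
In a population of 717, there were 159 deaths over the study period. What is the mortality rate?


Mortality rate = 159 / 717 = 0.221757 ≈ 0.2218

0.2218


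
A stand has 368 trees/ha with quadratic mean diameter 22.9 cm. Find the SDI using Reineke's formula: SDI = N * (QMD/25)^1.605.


QMD/25 = 22.9/25 = 0.916
(0.916)^1.605 = exp(1.605 * ln(0.916)) = exp(1.605 * (-0.0877389)) = exp(-0.140821) = 0.868645
SDI = 368 * 0.868645 = 319.661 ≈ 320

320


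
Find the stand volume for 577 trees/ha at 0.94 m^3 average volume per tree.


V_stand = 577 * 0.94 = 542.38 ≈ 542.4 m^3/ha

542.4 m^3/ha


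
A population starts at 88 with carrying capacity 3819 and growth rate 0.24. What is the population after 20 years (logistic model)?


(K - N0)/N0 = (3819 - 88)/88 = 3731/88 = 42.3977
r*t = 0.24 * 20 = 4.8; exp(-4.8) = 0.00822975
42.3977 * 0.00822975 = 0.348922
1 + 0.348922 = 1.34892
N = 3819 / 1.34892 = 2831.15 ≈ 2831

2831


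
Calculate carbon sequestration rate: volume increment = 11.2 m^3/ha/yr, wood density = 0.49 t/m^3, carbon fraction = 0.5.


C = 11.2 * 0.49 * 0.5 = 2.744 ≈ 2.74 t C/ha/yr

2.74 t C/ha/yr


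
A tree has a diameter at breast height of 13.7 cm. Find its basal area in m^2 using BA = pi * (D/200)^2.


D/200 = 13.7/200 = 0.0685 m
(D/200)^2 = 0.0685^2 = 0.00469225
BA = 3.141593 * 0.00469225 = 0.0147411 ≈ 0.0147 m^2

0.0147 m^2


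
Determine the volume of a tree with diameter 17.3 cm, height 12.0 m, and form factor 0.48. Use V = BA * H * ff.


(D/200)^2 = (17.3/200)^2 = 0.0865^2 = 0.00748225
BA = 3.141593 * 0.00748225 = 0.0235062 m^2
V = 0.0235062 * 12.0 * 0.48 = 0.135396 ≈ 0.135 m^3

0.135 m^3


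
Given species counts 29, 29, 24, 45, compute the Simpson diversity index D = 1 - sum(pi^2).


Total N = 29 + 29 + 24 + 45 = 127
Per-species terms:
  p = 29/127 = 0.228346; p^2 = 0.228346^2 = 0.052142
  p = 29/127 = 0.228346; p^2 = 0.228346^2 = 0.052142
  p = 24/127 = 0.188976; p^2 = 0.188976^2 = 0.035712
  p = 45/127 = 0.354331; p^2 = 0.354331^2 = 0.125550
sum(p^2) = 0.052142 + 0.052142 + 0.035712 + 0.125550 = 0.265546
D = 1 - 0.265546 = 0.734454 ≈ 0.7345

0.7345


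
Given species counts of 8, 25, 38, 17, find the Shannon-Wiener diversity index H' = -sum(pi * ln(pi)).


Total N = 8 + 25 + 38 + 17 = 88
Per-species terms:
  p = 8/88 = 0.090909; ln(p) = -2.397896; p*ln(p) = 0.090909 * (-2.397896) = -0.217990
  p = 25/88 = 0.284091; ln(p) = -1.258461; p*ln(p) = 0.284091 * (-1.258461) = -0.357517
  p = 38/88 = 0.431818; ln(p) = -0.839751; p*ln(p) = 0.431818 * (-0.839751) = -0.362620
  p = 17/88 = 0.193182; ln(p) = -1.644123; p*ln(p) = 0.193182 * (-1.644123) = -0.317615
sum(p*ln(p)) = (-0.217990) + (-0.357517) + (-0.362620) + (-0.317615) = -1.255742
H' = -(-1.255742) = 1.255742 ≈ 1.2557

1.2557


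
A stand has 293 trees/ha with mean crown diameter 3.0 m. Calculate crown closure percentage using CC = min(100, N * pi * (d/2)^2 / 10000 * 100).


(d/2)^2 = (3.0/2)^2 = 1.5^2 = 2.25
Crown area = 3.141593 * 2.25 = 7.06858 m^2
N * area / 10000 * 100 = 293 * 7.06858 / 10000 * 100 = 20.7109
CC = min(100, 20.7109) = 20.7109 ≈ 20.7%

20.7%


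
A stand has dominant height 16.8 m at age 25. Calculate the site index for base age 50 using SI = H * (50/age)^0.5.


50/25 = 2.00000
(2.00000)^0.5 = 1.41421
SI = 16.8 * 1.41421 = 23.7587 ≈ 23.8 m

23.8 m


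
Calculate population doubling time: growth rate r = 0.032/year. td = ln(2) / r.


td = ln(2) / 0.032 = 0.693147 / 0.032 = 21.6608 ≈ 21.7 years

21.7 years


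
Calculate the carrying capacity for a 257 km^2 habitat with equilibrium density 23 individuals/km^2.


K = 23 * 257 = 5911 individuals

5911 individuals


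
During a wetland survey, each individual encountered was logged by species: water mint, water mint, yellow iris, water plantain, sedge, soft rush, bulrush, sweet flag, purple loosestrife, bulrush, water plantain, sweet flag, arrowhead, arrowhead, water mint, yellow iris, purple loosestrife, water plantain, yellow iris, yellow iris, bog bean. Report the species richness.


Total individuals logged = 21
Distinct species (count of individuals): water mint (3), yellow iris (4), water plantain (3), sedge (1), soft rush (1), bulrush (2), sweet flag (2), purple loosestrife (2), arrowhead (2), bog bean (1)
Species richness = number of distinct species = 10

10


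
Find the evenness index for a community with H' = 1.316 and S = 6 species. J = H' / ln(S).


ln(6) = 1.79176
J = H' / ln(S) = 1.316 / 1.79176 = 0.734473 ≈ 0.7345

0.7345


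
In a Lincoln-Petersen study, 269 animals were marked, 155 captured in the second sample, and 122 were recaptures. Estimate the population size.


N = M * C / R = 269 * 155 / 122 = 41695 / 122 = 341.76 ≈ 342

342 individuals


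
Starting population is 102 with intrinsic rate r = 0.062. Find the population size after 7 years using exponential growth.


r*t = 0.062 * 7 = 0.434
exp(0.434) = 1.54342
N = 102 * 1.54342 = 157.429 ≈ 157

157


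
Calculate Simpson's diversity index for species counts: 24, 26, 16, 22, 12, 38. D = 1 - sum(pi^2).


Total N = 24 + 26 + 16 + 22 + 12 + 38 = 138
Per-species terms:
  p = 24/138 = 0.173913; p^2 = 0.173913^2 = 0.030246
  p = 26/138 = 0.188406; p^2 = 0.188406^2 = 0.035497
  p = 16/138 = 0.115942; p^2 = 0.115942^2 = 0.013443
  p = 22/138 = 0.159420; p^2 = 0.159420^2 = 0.025415
  p = 12/138 = 0.086957; p^2 = 0.086957^2 = 0.007562
  p = 38/138 = 0.275362; p^2 = 0.275362^2 = 0.075824
sum(p^2) = 0.030246 + 0.035497 + 0.013443 + 0.025415 + 0.007562 + 0.075824 = 0.187987
D = 1 - 0.187987 = 0.812013 ≈ 0.8120

0.8120


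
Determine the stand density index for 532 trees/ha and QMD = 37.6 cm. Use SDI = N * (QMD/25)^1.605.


QMD/25 = 37.6/25 = 1.504
(1.504)^1.605 = exp(1.605 * ln(1.504)) = exp(1.605 * 0.408128) = exp(0.655045) = 1.92523
SDI = 532 * 1.92523 = 1024.22 ≈ 1024

1024


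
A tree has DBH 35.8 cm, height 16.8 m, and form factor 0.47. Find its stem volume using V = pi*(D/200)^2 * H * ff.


(D/200)^2 = (35.8/200)^2 = 0.179^2 = 0.032041
BA = 3.141593 * 0.032041 = 0.100660 m^2
V = 0.100660 * 16.8 * 0.47 = 0.794811 ≈ 0.795 m^3

0.795 m^3


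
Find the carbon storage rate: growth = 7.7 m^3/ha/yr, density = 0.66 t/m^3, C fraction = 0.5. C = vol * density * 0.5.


C = 7.7 * 0.66 * 0.5 = 2.541 ≈ 2.54 t C/ha/yr

2.54 t C/ha/yr


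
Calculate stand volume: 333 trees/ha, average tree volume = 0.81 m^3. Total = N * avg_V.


V_stand = 333 * 0.81 = 269.73 ≈ 269.7 m^3/ha

269.7 m^3/ha


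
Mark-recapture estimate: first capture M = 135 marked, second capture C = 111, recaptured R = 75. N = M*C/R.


N = M * C / R = 135 * 111 / 75 = 14985 / 75 = 199.80 ≈ 200

200 individuals


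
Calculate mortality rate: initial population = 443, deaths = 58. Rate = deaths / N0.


Mortality rate = 58 / 443 = 0.130926 ≈ 0.1309

0.1309


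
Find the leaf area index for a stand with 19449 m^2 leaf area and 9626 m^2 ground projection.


LAI = 19449 / 9626 = 2.0205 ≈ 2.02

2.02


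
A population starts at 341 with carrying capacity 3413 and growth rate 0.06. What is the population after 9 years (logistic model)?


(K - N0)/N0 = (3413 - 341)/341 = 3072/341 = 9.00880
r*t = 0.06 * 9 = 0.54; exp(-0.54) = 0.582748
9.00880 * 0.582748 = 5.24986
1 + 5.24986 = 6.24986
N = 3413 / 6.24986 = 546.092 ≈ 546

546


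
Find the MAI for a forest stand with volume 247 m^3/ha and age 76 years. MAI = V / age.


MAI = 247 / 76 = 3.25 m^3/ha/yr

3.25 m^3/ha/yr


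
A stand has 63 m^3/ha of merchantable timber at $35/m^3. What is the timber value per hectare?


Value = 63 * 35 = $2205/ha

$2205/ha


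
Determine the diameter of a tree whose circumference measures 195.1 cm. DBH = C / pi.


DBH = C / pi = 195.1 / 3.141593 = 62.1023 ≈ 62.10 cm

62.10 cm


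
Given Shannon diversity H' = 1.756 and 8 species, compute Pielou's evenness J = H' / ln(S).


ln(8) = 2.07944
J = H' / ln(S) = 1.756 / 2.07944 = 0.844458 ≈ 0.8445

0.8445


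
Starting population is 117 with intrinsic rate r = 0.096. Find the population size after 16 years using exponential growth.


r*t = 0.096 * 16 = 1.536
exp(1.536) = 4.64597
N = 117 * 4.64597 = 543.578 ≈ 544

544


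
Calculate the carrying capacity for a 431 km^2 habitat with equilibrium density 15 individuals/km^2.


K = 15 * 431 = 6465 individuals

6465 individuals


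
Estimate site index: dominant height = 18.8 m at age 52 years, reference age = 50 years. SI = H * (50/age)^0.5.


50/52 = 0.961538
(0.961538)^0.5 = 0.980580
SI = 18.8 * 0.980580 = 18.4349 ≈ 18.4 m

18.4 m


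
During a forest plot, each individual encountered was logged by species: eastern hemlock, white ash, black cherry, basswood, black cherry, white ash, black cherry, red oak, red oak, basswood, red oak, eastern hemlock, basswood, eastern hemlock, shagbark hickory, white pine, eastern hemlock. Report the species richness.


Total individuals logged = 17
Distinct species (count of individuals): eastern hemlock (4), white ash (2), black cherry (3), basswood (3), red oak (3), shagbark hickory (1), white pine (1)
Species richness = number of distinct species = 7

7


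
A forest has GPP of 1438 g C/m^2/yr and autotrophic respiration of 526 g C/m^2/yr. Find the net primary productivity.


NPP = GPP - Ra = 1438 - 526 = 912 g C/m^2/yr

912 g C/m^2/yr


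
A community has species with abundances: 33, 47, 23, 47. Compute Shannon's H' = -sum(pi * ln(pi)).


Total N = 33 + 47 + 23 + 47 = 150
Per-species terms:
  p = 33/150 = 0.220000; ln(p) = -1.514128; p*ln(p) = 0.220000 * (-1.514128) = -0.333108
  p = 47/150 = 0.313333; ln(p) = -1.160489; p*ln(p) = 0.313333 * (-1.160489) = -0.363619
  p = 23/150 = 0.153333; ln(p) = -1.875143; p*ln(p) = 0.153333 * (-1.875143) = -0.287521
  p = 47/150 = 0.313333; ln(p) = -1.160489; p*ln(p) = 0.313333 * (-1.160489) = -0.363619
sum(p*ln(p)) = (-0.333108) + (-0.363619) + (-0.287521) + (-0.363619) = -1.347867
H' = -(-1.347867) = 1.347867 ≈ 1.3479

1.3479


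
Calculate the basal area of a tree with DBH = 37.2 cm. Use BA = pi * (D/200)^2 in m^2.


D/200 = 37.2/200 = 0.186 m
(D/200)^2 = 0.186^2 = 0.034596
BA = 3.141593 * 0.034596 = 0.108687 ≈ 0.1087 m^2

0.1087 m^2


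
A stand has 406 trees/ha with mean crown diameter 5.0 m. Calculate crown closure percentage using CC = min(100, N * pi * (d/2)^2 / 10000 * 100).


(d/2)^2 = (5.0/2)^2 = 2.5^2 = 6.25
Crown area = 3.141593 * 6.25 = 19.6350 m^2
N * area / 10000 * 100 = 406 * 19.6350 / 10000 * 100 = 79.7181
CC = min(100, 79.7181) = 79.7181 ≈ 79.7%

79.7%


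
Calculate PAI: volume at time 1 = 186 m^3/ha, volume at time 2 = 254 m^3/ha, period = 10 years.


PAI = (V2 - V1) / period = (254 - 186) / 10 = 68 / 10 = 6.80 m^3/ha/yr

6.80 m^3/ha/yr


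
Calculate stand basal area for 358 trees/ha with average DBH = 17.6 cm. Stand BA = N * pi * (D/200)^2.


(D/200)^2 = (17.6/200)^2 = 0.088^2 = 0.007744
Individual BA = 3.141593 * 0.007744 = 0.0243285 m^2
Stand BA = 358 * 0.0243285 = 8.70960 ≈ 8.71 m^2/ha

8.71 m^2/ha


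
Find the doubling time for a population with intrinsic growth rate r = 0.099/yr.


td = ln(2) / 0.099 = 0.693147 / 0.099 = 7.00148 ≈ 7.0 years

7.0 years


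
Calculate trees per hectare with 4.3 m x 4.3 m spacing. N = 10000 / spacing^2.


N = 10000 / 4.3^2 = 10000 / 18.49 = 540.833 ≈ 541 trees/ha

541 trees/ha


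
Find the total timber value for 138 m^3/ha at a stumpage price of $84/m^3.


Value = 138 * 84 = $11592/ha

$11592/ha


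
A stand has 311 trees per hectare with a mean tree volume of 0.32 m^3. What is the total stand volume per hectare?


V_stand = 311 * 0.32 = 99.52 ≈ 99.5 m^3/ha

99.5 m^3/ha


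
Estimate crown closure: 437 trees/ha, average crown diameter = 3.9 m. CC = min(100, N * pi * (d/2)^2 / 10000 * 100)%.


(d/2)^2 = (3.9/2)^2 = 1.95^2 = 3.8025
Crown area = 3.141593 * 3.8025 = 11.9459 m^2
N * area / 10000 * 100 = 437 * 11.9459 / 10000 * 100 = 52.2036
CC = min(100, 52.2036) = 52.2036 ≈ 52.2%

52.2%


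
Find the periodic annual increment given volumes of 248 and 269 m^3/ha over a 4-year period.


PAI = (V2 - V1) / period = (269 - 248) / 4 = 21 / 4 = 5.25 m^3/ha/yr

5.25 m^3/ha/yr


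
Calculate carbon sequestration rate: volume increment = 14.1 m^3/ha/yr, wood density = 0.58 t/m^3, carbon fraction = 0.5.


C = 14.1 * 0.58 * 0.5 = 4.089 ≈ 4.09 t C/ha/yr

4.09 t C/ha/yr


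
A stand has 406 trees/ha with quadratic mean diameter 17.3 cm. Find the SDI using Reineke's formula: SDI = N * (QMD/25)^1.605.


QMD/25 = 17.3/25 = 0.692
(0.692)^1.605 = exp(1.605 * ln(0.692)) = exp(1.605 * (-0.368169)) = exp(-0.590911) = 0.553823
SDI = 406 * 0.553823 = 224.852 ≈ 225

225


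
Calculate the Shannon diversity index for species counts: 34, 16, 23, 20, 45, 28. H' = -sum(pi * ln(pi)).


Total N = 34 + 16 + 23 + 20 + 45 + 28 = 166
Per-species terms:
  p = 34/166 = 0.204819; ln(p) = -1.585629; p*ln(p) = 0.204819 * (-1.585629) = -0.324767
  p = 16/166 = 0.096386; ln(p) = -2.339394; p*ln(p) = 0.096386 * (-2.339394) = -0.225485
  p = 23/166 = 0.138554; ln(p) = -1.976495; p*ln(p) = 0.138554 * (-1.976495) = -0.273851
  p = 20/166 = 0.120482; ln(p) = -2.116255; p*ln(p) = 0.120482 * (-2.116255) = -0.254971
  p = 45/166 = 0.271084; ln(p) = -1.305327; p*ln(p) = 0.271084 * (-1.305327) = -0.353853
  p = 28/166 = 0.168675; ln(p) = -1.779781; p*ln(p) = 0.168675 * (-1.779781) = -0.300205
sum(p*ln(p)) = (-0.324767) + (-0.225485) + (-0.273851) + (-0.254971) + (-0.353853) + (-0.300205) = -1.733132
H' = -(-1.733132) = 1.733132 ≈ 1.7331

1.7331


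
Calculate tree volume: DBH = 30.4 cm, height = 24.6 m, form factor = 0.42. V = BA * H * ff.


(D/200)^2 = (30.4/200)^2 = 0.152^2 = 0.023104
BA = 3.141593 * 0.023104 = 0.0725834 m^2
V = 0.0725834 * 24.6 * 0.42 = 0.749932 ≈ 0.750 m^3

0.750 m^3


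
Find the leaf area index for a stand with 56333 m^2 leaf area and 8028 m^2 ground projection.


LAI = 56333 / 8028 = 7.0171 ≈ 7.02

7.02


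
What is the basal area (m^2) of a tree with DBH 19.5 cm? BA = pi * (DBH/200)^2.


D/200 = 19.5/200 = 0.0975 m
(D/200)^2 = 0.0975^2 = 0.00950625
BA = 3.141593 * 0.00950625 = 0.0298648 ≈ 0.0299 m^2

0.0299 m^2


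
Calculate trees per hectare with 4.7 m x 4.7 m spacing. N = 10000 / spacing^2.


N = 10000 / 4.7^2 = 10000 / 22.09 = 452.694 ≈ 453 trees/ha

453 trees/ha


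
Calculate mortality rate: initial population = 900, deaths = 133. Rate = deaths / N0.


Mortality rate = 133 / 900 = 0.147778 ≈ 0.1478

0.1478


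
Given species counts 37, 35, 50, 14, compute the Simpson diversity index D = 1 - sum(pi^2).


Total N = 37 + 35 + 50 + 14 = 136
Per-species terms:
  p = 37/136 = 0.272059; p^2 = 0.272059^2 = 0.074016
  p = 35/136 = 0.257353; p^2 = 0.257353^2 = 0.066231
  p = 50/136 = 0.367647; p^2 = 0.367647^2 = 0.135164
  p = 14/136 = 0.102941; p^2 = 0.102941^2 = 0.010597
sum(p^2) = 0.074016 + 0.066231 + 0.135164 + 0.010597 = 0.286008
D = 1 - 0.286008 = 0.713992 ≈ 0.7140

0.7140


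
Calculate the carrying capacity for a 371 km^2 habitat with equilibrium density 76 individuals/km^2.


K = 76 * 371 = 28196 individuals

28196 individuals


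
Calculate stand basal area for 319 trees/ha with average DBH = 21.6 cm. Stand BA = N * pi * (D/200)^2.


(D/200)^2 = (21.6/200)^2 = 0.108^2 = 0.011664
Individual BA = 3.141593 * 0.011664 = 0.0366435 m^2
Stand BA = 319 * 0.0366435 = 11.6893 ≈ 11.69 m^2/ha

11.69 m^2/ha


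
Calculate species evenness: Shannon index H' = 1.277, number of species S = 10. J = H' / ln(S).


ln(10) = 2.30259
J = H' / ln(S) = 1.277 / 2.30259 = 0.554593 ≈ 0.5546

0.5546


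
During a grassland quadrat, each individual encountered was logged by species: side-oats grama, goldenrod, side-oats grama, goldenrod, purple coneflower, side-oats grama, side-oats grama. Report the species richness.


Total individuals logged = 7
Distinct species (count of individuals): side-oats grama (4), goldenrod (2), purple coneflower (1)
Species richness = number of distinct species = 3

3


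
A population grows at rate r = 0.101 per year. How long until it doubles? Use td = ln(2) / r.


td = ln(2) / 0.101 = 0.693147 / 0.101 = 6.86284 ≈ 6.9 years

6.9 years


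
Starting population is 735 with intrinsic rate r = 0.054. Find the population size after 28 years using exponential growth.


r*t = 0.054 * 28 = 1.512
exp(1.512) = 4.53579
N = 735 * 4.53579 = 3333.81 ≈ 3334

3334


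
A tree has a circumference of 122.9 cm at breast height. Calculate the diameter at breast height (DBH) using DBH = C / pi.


DBH = C / pi = 122.9 / 3.141593 = 39.1203 ≈ 39.12 cm

39.12 cm


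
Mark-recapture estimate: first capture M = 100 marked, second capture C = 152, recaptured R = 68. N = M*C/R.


N = M * C / R = 100 * 152 / 68 = 15200 / 68 = 223.53 ≈ 224

224 individuals


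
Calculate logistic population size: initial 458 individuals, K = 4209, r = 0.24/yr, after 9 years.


(K - N0)/N0 = (4209 - 458)/458 = 3751/458 = 8.18996
r*t = 0.24 * 9 = 2.16; exp(-2.16) = 0.115325
8.18996 * 0.115325 = 0.944507
1 + 0.944507 = 1.94451
N = 4209 / 1.94451 = 2164.56 ≈ 2165

2165


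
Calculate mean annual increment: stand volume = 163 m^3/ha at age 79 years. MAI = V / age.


MAI = 163 / 79 = 2.0633 ≈ 2.06 m^3/ha/yr

2.06 m^3/ha/yr


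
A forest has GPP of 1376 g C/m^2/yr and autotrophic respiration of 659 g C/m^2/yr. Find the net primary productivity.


NPP = GPP - Ra = 1376 - 659 = 717 g C/m^2/yr

717 g C/m^2/yr


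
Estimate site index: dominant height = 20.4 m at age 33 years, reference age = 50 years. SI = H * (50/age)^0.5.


50/33 = 1.51515
(1.51515)^0.5 = 1.23091
SI = 20.4 * 1.23091 = 25.1106 ≈ 25.1 m

25.1 m


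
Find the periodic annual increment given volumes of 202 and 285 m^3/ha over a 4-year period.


PAI = (V2 - V1) / period = (285 - 202) / 4 = 83 / 4 = 20.75 m^3/ha/yr

20.75 m^3/ha/yr


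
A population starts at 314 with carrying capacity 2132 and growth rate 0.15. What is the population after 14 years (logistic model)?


(K - N0)/N0 = (2132 - 314)/314 = 1818/314 = 5.78981
r*t = 0.15 * 14 = 2.1; exp(-2.1) = 0.122456
5.78981 * 0.122456 = 0.708997
1 + 0.708997 = 1.70900
N = 2132 / 1.70900 = 1247.51 ≈ 1248

1248


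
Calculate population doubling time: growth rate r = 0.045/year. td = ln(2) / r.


td = ln(2) / 0.045 = 0.693147 / 0.045 = 15.4033 ≈ 15.4 years

15.4 years


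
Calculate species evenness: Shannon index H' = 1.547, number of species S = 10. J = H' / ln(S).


ln(10) = 2.30259
J = H' / ln(S) = 1.547 / 2.30259 = 0.671852 ≈ 0.6719

0.6719


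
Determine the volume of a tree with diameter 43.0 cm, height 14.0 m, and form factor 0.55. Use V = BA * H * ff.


(D/200)^2 = (43.0/200)^2 = 0.215^2 = 0.046225
BA = 3.141593 * 0.046225 = 0.145220 m^2
V = 0.145220 * 14.0 * 0.55 = 1.11819 ≈ 1.118 m^3

1.118 m^3


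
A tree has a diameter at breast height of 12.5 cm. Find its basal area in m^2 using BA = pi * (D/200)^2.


D/200 = 12.5/200 = 0.0625 m
(D/200)^2 = 0.0625^2 = 0.00390625
BA = 3.141593 * 0.00390625 = 0.0122718 ≈ 0.0123 m^2

0.0123 m^2


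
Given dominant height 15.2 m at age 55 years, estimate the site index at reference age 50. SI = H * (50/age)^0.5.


50/55 = 0.909091
(0.909091)^0.5 = 0.953463
SI = 15.2 * 0.953463 = 14.4926 ≈ 14.5 m

14.5 m


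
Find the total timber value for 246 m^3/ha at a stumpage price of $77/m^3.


Value = 246 * 77 = $18942/ha

$18942/ha


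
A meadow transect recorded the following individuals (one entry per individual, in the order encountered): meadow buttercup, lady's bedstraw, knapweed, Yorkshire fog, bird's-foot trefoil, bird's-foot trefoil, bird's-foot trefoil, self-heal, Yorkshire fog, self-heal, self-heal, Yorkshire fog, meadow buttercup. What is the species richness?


Total individuals logged = 13
Distinct species (count of individuals): meadow buttercup (2), lady's bedstraw (1), knapweed (1), Yorkshire fog (3), bird's-foot trefoil (3), self-heal (3)
Species richness = number of distinct species = 6

6


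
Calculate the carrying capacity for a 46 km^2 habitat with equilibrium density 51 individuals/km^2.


K = 51 * 46 = 2346 individuals

2346 individuals


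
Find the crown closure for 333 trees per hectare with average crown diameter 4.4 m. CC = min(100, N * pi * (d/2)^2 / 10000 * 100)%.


(d/2)^2 = (4.4/2)^2 = 2.2^2 = 4.84
Crown area = 3.141593 * 4.84 = 15.2053 m^2
N * area / 10000 * 100 = 333 * 15.2053 / 10000 * 100 = 50.6336
CC = min(100, 50.6336) = 50.6336 ≈ 50.6%

50.6%


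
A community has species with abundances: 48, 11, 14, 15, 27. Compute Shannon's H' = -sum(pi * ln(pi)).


Total N = 48 + 11 + 14 + 15 + 27 = 115
Per-species terms:
  p = 48/115 = 0.417391; ln(p) = -0.873732; p*ln(p) = 0.417391 * (-0.873732) = -0.364688
  p = 11/115 = 0.095652; ln(p) = -2.347039; p*ln(p) = 0.095652 * (-2.347039) = -0.224499
  p = 14/115 = 0.121739; ln(p) = -2.105876; p*ln(p) = 0.121739 * (-2.105876) = -0.256367
  p = 15/115 = 0.130435; ln(p) = -2.036880; p*ln(p) = 0.130435 * (-2.036880) = -0.265680
  p = 27/115 = 0.234783; ln(p) = -1.449094; p*ln(p) = 0.234783 * (-1.449094) = -0.340223
sum(p*ln(p)) = (-0.364688) + (-0.224499) + (-0.256367) + (-0.265680) + (-0.340223) = -1.451457
H' = -(-1.451457) = 1.451457 ≈ 1.4515

1.4515


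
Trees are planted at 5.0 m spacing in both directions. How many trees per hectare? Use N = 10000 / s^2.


N = 10000 / 5.0^2 = 10000 / 25 = 400.000 ≈ 400 trees/ha

400 trees/ha


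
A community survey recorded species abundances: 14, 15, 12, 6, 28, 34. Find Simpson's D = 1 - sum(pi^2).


Total N = 14 + 15 + 12 + 6 + 28 + 34 = 109
Per-species terms:
  p = 14/109 = 0.128440; p^2 = 0.128440^2 = 0.016497
  p = 15/109 = 0.137615; p^2 = 0.137615^2 = 0.018938
  p = 12/109 = 0.110092; p^2 = 0.110092^2 = 0.012120
  p = 6/109 = 0.055046; p^2 = 0.055046^2 = 0.003030
  p = 28/109 = 0.256881; p^2 = 0.256881^2 = 0.065988
  p = 34/109 = 0.311927; p^2 = 0.311927^2 = 0.097298
sum(p^2) = 0.016497 + 0.018938 + 0.012120 + 0.003030 + 0.065988 + 0.097298 = 0.213871
D = 1 - 0.213871 = 0.786129 ≈ 0.7861

0.7861


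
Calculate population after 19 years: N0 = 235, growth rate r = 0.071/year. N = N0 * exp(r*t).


r*t = 0.071 * 19 = 1.349
exp(1.349) = 3.85357
N = 235 * 3.85357 = 905.589 ≈ 906

906


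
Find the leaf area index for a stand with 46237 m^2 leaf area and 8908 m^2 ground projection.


LAI = 46237 / 8908 = 5.1905 ≈ 5.19

5.19


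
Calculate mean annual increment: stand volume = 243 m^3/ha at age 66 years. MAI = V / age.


MAI = 243 / 66 = 3.6818 ≈ 3.68 m^3/ha/yr

3.68 m^3/ha/yr


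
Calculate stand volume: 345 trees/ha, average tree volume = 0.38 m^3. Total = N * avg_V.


V_stand = 345 * 0.38 = 131.1 m^3/ha

131.1 m^3/ha


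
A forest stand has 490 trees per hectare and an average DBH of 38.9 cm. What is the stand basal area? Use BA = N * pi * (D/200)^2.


(D/200)^2 = (38.9/200)^2 = 0.1945^2 = 0.03783025
Individual BA = 3.141593 * 0.03783025 = 0.118847 m^2
Stand BA = 490 * 0.118847 = 58.2350 ≈ 58.24 m^2/ha

58.24 m^2/ha


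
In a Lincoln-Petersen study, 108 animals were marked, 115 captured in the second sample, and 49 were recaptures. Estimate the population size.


N = M * C / R = 108 * 115 / 49 = 12420 / 49 = 253.47 ≈ 253

253 individuals


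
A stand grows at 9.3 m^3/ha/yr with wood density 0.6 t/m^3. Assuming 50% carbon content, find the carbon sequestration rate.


C = 9.3 * 0.6 * 0.5 = 2.79 t C/ha/yr

2.79 t C/ha/yr


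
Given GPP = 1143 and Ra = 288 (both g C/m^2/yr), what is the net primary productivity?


NPP = GPP - Ra = 1143 - 288 = 855 g C/m^2/yr

855 g C/m^2/yr


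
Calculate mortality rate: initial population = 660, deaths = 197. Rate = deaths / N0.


Mortality rate = 197 / 660 = 0.298485 ≈ 0.2985

0.2985


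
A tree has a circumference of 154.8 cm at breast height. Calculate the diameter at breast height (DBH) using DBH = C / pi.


DBH = C / pi = 154.8 / 3.141593 = 49.2744 ≈ 49.27 cm

49.27 cm


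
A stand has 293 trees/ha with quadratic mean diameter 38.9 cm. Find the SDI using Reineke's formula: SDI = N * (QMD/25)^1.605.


QMD/25 = 38.9/25 = 1.556
(1.556)^1.605 = exp(1.605 * ln(1.556)) = exp(1.605 * 0.442118) = exp(0.709599) = 2.03318
SDI = 293 * 2.03318 = 595.722 ≈ 596

596


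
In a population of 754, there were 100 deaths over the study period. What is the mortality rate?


Mortality rate = 100 / 754 = 0.132626 ≈ 0.1326

0.1326


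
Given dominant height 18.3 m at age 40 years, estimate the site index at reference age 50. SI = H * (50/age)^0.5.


50/40 = 1.25000
(1.25000)^0.5 = 1.11803
SI = 18.3 * 1.11803 = 20.4599 ≈ 20.5 m

20.5 m


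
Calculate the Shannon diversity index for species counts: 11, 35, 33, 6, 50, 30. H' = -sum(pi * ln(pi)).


Total N = 11 + 35 + 33 + 6 + 50 + 30 = 165
Per-species terms:
  p = 11/165 = 0.066667; ln(p) = -2.708045; p*ln(p) = 0.066667 * (-2.708045) = -0.180537
  p = 35/165 = 0.212121; ln(p) = -1.550598; p*ln(p) = 0.212121 * (-1.550598) = -0.328914
  p = 33/165 = 0.200000; ln(p) = -1.609438; p*ln(p) = 0.200000 * (-1.609438) = -0.321888
  p = 6/165 = 0.036364; ln(p) = -3.314176; p*ln(p) = 0.036364 * (-3.314176) = -0.120517
  p = 50/165 = 0.303030; ln(p) = -1.193923; p*ln(p) = 0.303030 * (-1.193923) = -0.361794
  p = 30/165 = 0.181818; ln(p) = -1.704749; p*ln(p) = 0.181818 * (-1.704749) = -0.309954
sum(p*ln(p)) = (-0.180537) + (-0.328914) + (-0.321888) + (-0.120517) + (-0.361794) + (-0.309954) = -1.623604
H' = -(-1.623604) = 1.623604 ≈ 1.6236

1.6236


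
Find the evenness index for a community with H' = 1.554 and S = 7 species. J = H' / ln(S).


ln(7) = 1.94591
J = H' / ln(S) = 1.554 / 1.94591 = 0.798598 ≈ 0.7986

0.7986


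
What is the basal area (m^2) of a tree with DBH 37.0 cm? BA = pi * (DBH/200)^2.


D/200 = 37.0/200 = 0.185 m
(D/200)^2 = 0.185^2 = 0.034225
BA = 3.141593 * 0.034225 = 0.107521 ≈ 0.1075 m^2

0.1075 m^2


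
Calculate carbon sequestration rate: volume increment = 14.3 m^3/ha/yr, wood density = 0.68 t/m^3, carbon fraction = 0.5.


C = 14.3 * 0.68 * 0.5 = 4.862 ≈ 4.86 t C/ha/yr

4.86 t C/ha/yr


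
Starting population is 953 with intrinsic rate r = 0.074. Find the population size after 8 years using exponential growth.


r*t = 0.074 * 8 = 0.592
exp(0.592) = 1.80760
N = 953 * 1.80760 = 1722.64 ≈ 1723

1723


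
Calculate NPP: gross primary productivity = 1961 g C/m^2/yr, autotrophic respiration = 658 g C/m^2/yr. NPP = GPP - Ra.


NPP = GPP - Ra = 1961 - 658 = 1303 g C/m^2/yr

1303 g C/m^2/yr


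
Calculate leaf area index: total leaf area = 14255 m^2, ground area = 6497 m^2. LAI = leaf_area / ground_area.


LAI = 14255 / 6497 = 2.1941 ≈ 2.19

2.19


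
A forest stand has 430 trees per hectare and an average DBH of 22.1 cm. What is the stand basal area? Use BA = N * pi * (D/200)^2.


(D/200)^2 = (22.1/200)^2 = 0.1105^2 = 0.01221025
Individual BA = 3.141593 * 0.01221025 = 0.0383596 m^2
Stand BA = 430 * 0.0383596 = 16.4946 ≈ 16.49 m^2/ha

16.49 m^2/ha


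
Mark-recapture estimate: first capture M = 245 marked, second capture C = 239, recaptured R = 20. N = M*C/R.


N = M * C / R = 245 * 239 / 20 = 58555 / 20 = 2927.75 ≈ 2928

2928 individuals


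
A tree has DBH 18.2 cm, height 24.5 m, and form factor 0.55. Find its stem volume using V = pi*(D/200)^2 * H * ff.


(D/200)^2 = (18.2/200)^2 = 0.091^2 = 0.008281
BA = 3.141593 * 0.008281 = 0.0260155 m^2
V = 0.0260155 * 24.5 * 0.55 = 0.350559 ≈ 0.351 m^3

0.351 m^3


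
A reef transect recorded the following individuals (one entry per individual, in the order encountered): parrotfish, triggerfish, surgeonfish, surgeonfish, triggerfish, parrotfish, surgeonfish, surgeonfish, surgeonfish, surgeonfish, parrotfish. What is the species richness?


Total individuals logged = 11
Distinct species (count of individuals): parrotfish (3), triggerfish (2), surgeonfish (6)
Species richness = number of distinct species = 3

3


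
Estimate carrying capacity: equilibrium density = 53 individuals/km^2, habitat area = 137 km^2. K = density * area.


K = 53 * 137 = 7261 individuals

7261 individuals


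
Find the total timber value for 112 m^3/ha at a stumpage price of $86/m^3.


Value = 112 * 86 = $9632/ha

$9632/ha


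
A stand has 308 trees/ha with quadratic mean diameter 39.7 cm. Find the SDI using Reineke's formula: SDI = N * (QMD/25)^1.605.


QMD/25 = 39.7/25 = 1.588
(1.588)^1.605 = exp(1.605 * ln(1.588)) = exp(1.605 * 0.462475) = exp(0.742272) = 2.10070
SDI = 308 * 2.10070 = 647.016 ≈ 647

647


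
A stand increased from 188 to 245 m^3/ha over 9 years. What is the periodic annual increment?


PAI = (V2 - V1) / period = (245 - 188) / 9 = 57 / 9 = 6.3333 ≈ 6.33 m^3/ha/yr

6.33 m^3/ha/yr


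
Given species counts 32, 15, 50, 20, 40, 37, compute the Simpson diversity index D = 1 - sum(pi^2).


Total N = 32 + 15 + 50 + 20 + 40 + 37 = 194
Per-species terms:
  p = 32/194 = 0.164948; p^2 = 0.164948^2 = 0.027208
  p = 15/194 = 0.077320; p^2 = 0.077320^2 = 0.005978
  p = 50/194 = 0.257732; p^2 = 0.257732^2 = 0.066426
  p = 20/194 = 0.103093; p^2 = 0.103093^2 = 0.010628
  p = 40/194 = 0.206186; p^2 = 0.206186^2 = 0.042513
  p = 37/194 = 0.190722; p^2 = 0.190722^2 = 0.036375
sum(p^2) = 0.027208 + 0.005978 + 0.066426 + 0.010628 + 0.042513 + 0.036375 = 0.189128
D = 1 - 0.189128 = 0.810872 ≈ 0.8109

0.8109


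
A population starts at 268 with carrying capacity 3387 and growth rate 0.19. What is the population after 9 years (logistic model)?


(K - N0)/N0 = (3387 - 268)/268 = 3119/268 = 11.6381
r*t = 0.19 * 9 = 1.71; exp(-1.71) = 0.180866
11.6381 * 0.180866 = 2.10494
1 + 2.10494 = 3.10494
N = 3387 / 3.10494 = 1090.84 ≈ 1091

1091


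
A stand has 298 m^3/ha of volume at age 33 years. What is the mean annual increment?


MAI = 298 / 33 = 9.0303 ≈ 9.03 m^3/ha/yr

9.03 m^3/ha/yr


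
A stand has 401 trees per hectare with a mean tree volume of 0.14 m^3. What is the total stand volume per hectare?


V_stand = 401 * 0.14 = 56.14 ≈ 56.1 m^3/ha

56.1 m^3/ha


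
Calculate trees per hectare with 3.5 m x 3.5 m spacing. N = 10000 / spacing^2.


N = 10000 / 3.5^2 = 10000 / 12.25 = 816.327 ≈ 816 trees/ha

816 trees/ha


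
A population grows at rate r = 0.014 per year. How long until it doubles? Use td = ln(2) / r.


td = ln(2) / 0.014 = 0.693147 / 0.014 = 49.5105 ≈ 49.5 years

49.5 years


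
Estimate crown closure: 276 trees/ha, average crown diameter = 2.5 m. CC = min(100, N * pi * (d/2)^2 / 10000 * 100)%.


(d/2)^2 = (2.5/2)^2 = 1.25^2 = 1.5625
Crown area = 3.141593 * 1.5625 = 4.90874 m^2
N * area / 10000 * 100 = 276 * 4.90874 / 10000 * 100 = 13.5481
CC = min(100, 13.5481) = 13.5481 ≈ 13.5%

13.5%


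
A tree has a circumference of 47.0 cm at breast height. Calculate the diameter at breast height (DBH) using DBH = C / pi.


DBH = C / pi = 47.0 / 3.141593 = 14.9606 ≈ 14.96 cm

14.96 cm


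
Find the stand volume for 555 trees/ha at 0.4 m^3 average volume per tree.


V_stand = 555 * 0.4 = 222.0 m^3/ha

222.0 m^3/ha


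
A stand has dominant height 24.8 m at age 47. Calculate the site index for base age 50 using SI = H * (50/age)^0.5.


50/47 = 1.06383
(1.06383)^0.5 = 1.03142
SI = 24.8 * 1.03142 = 25.5792 ≈ 25.6 m

25.6 m


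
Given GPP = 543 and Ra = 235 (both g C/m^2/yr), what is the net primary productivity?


NPP = GPP - Ra = 543 - 235 = 308 g C/m^2/yr

308 g C/m^2/yr


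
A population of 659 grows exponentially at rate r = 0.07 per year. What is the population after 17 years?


r*t = 0.07 * 17 = 1.19
exp(1.19) = 3.28708
N = 659 * 3.28708 = 2166.19 ≈ 2166

2166


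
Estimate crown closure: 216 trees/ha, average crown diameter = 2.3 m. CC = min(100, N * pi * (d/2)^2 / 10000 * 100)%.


(d/2)^2 = (2.3/2)^2 = 1.15^2 = 1.3225
Crown area = 3.141593 * 1.3225 = 4.15476 m^2
N * area / 10000 * 100 = 216 * 4.15476 / 10000 * 100 = 8.97428
CC = min(100, 8.97428) = 8.97428 ≈ 9.0%

9.0%


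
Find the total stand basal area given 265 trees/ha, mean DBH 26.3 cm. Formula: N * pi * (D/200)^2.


(D/200)^2 = (26.3/200)^2 = 0.1315^2 = 0.01729225
Individual BA = 3.141593 * 0.01729225 = 0.0543252 m^2
Stand BA = 265 * 0.0543252 = 14.3962 ≈ 14.40 m^2/ha

14.40 m^2/ha


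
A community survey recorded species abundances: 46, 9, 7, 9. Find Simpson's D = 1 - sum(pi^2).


Total N = 46 + 9 + 7 + 9 = 71
Per-species terms:
  p = 46/71 = 0.647887; p^2 = 0.647887^2 = 0.419758
  p = 9/71 = 0.126761; p^2 = 0.126761^2 = 0.016068
  p = 7/71 = 0.098592; p^2 = 0.098592^2 = 0.009720
  p = 9/71 = 0.126761; p^2 = 0.126761^2 = 0.016068
sum(p^2) = 0.419758 + 0.016068 + 0.009720 + 0.016068 = 0.461614
D = 1 - 0.461614 = 0.538386 ≈ 0.5384

0.5384


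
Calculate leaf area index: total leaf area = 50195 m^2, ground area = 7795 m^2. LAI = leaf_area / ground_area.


LAI = 50195 / 7795 = 6.4394 ≈ 6.44

6.44


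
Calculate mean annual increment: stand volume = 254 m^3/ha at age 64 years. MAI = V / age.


MAI = 254 / 64 = 3.9688 ≈ 3.97 m^3/ha/yr

3.97 m^3/ha/yr


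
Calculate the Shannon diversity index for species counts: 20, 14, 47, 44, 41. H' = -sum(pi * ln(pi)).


Total N = 20 + 14 + 47 + 44 + 41 = 166
Per-species terms:
  p = 20/166 = 0.120482; ln(p) = -2.116255; p*ln(p) = 0.120482 * (-2.116255) = -0.254971
  p = 14/166 = 0.084337; ln(p) = -2.472935; p*ln(p) = 0.084337 * (-2.472935) = -0.208560
  p = 47/166 = 0.283133; ln(p) = -1.261839; p*ln(p) = 0.283133 * (-1.261839) = -0.357268
  p = 44/166 = 0.265060; ln(p) = -1.327799; p*ln(p) = 0.265060 * (-1.327799) = -0.351946
  p = 41/166 = 0.246988; ln(p) = -1.398416; p*ln(p) = 0.246988 * (-1.398416) = -0.345392
sum(p*ln(p)) = (-0.254971) + (-0.208560) + (-0.357268) + (-0.351946) + (-0.345392) = -1.518137
H' = -(-1.518137) = 1.518137 ≈ 1.5181

1.5181


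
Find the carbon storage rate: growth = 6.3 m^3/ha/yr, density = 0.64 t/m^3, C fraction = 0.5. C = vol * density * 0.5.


C = 6.3 * 0.64 * 0.5 = 2.016 ≈ 2.02 t C/ha/yr

2.02 t C/ha/yr


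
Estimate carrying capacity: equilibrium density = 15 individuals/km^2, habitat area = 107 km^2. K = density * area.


K = 15 * 107 = 1605 individuals

1605 individuals


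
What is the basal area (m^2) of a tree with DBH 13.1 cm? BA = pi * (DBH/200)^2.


D/200 = 13.1/200 = 0.0655 m
(D/200)^2 = 0.0655^2 = 0.00429025
BA = 3.141593 * 0.00429025 = 0.0134782 ≈ 0.0135 m^2

0.0135 m^2
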